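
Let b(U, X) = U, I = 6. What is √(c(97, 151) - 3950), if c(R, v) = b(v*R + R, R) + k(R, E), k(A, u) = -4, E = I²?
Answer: √10790 ≈ 103.87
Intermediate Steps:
E = 36 (E = 6² = 36)
c(R, v) = -4 + R + R*v (c(R, v) = (v*R + R) - 4 = (R*v + R) - 4 = (R + R*v) - 4 = -4 + R + R*v)
√(c(97, 151) - 3950) = √((-4 + 97*(1 + 151)) - 3950) = √((-4 + 97*152) - 3950) = √((-4 + 14744) - 3950) = √(14740 - 3950) = √10790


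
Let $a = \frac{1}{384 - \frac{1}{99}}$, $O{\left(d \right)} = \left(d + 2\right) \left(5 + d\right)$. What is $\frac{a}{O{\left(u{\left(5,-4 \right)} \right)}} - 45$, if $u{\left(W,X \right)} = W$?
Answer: $- \frac{119747151}{2661050} \approx -45.0$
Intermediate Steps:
$O{\left(d \right)} = \left(2 + d\right) \left(5 + d\right)$
$a = \frac{99}{38015}$ ($a = \frac{1}{384 - \frac{1}{99}} = \frac{1}{\frac{38015}{99}} = \frac{99}{38015} \approx 0.0026042$)
$\frac{a}{O{\left(u{\left(5,-4 \right)} \right)}} - 45 = \frac{1}{10 + 5^{2} + 7 \cdot 5} \cdot \frac{99}{38015} - 45 = \frac{1}{10 + 25 + 35} \cdot \frac{99}{38015} - 45 = \frac{1}{70} \cdot \frac{99}{38015} - 45 = \frac{99}{2661050} - 45 = - \frac{119747151}{2661050}$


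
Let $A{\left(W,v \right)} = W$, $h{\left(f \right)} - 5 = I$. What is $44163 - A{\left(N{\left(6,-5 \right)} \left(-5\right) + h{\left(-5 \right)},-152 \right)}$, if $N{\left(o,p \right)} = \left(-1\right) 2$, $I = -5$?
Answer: $44153$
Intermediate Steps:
$h{\left(f \right)} = 0$ ($h{\left(f \right)} = 5 - 5 = 0$)
$N{\left(o,p \right)} = -2$
$44163 - A{\left(N{\left(6,-5 \right)} \left(-5\right) + h{\left(-5 \right)},-152 \right)} = 44163 - \left(\left(-2\right) \left(-5\right) + 0\right) = 44163 - \left(10 + 0\right) = 44163 - 10 = 44153$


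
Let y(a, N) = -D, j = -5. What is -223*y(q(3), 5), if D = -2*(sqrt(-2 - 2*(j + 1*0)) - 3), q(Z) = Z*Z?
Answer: 1338 - 892*sqrt(2) ≈ 76.521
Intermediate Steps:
q(Z) = Z**2
D = 6 - 4*sqrt(2) (D = -2*(sqrt(-2 - 2*(-5 + 1*0)) - 3) = -2*(sqrt(-2 - 2*(-5 + 0)) - 3) = -2*(sqrt(-2 - 2*(-5)) - 3) = -2*(sqrt(-2 + 10) - 3) = -2*(sqrt(8) - 3) = -2*(2*sqrt(2) - 3) = -2*(-3 + 2*sqrt(2)) = 6 - 4*sqrt(2) ≈ 0.34315)
y(a, N) = -6 + 4*sqrt(2) (y(a, N) = -(6 - 4*sqrt(2)) = -6 + 4*sqrt(2))
-223*y(q(3), 5) = -223*(-6 + 4*sqrt(2)) = 1338 - 892*sqrt(2)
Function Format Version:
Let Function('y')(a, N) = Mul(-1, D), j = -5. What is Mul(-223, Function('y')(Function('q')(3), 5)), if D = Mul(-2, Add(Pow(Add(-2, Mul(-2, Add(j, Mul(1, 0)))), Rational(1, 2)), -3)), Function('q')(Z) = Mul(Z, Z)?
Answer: Add(1338, Mul(-892, Pow(2, Rational(1, 2)))) ≈ 76.521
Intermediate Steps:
Function('q')(Z) = Pow(Z, 2)
D = Add(6, Mul(-4, Pow(2, Rational(1, 2)))) (D = Mul(-2, Add(Pow(Add(-2, Mul(-2, Add(-5, Mul(1, 0)))), Rational(1, 2)), -3)) = Mul(-2, Add(Pow(Add(-2, Mul(-2, Add(-5, 0))), Rational(1, 2)), -3)) = Mul(-2, Add(Pow(Add(-2, Mul(-2, -5)), Rational(1, 2)), -3)) = Mul(-2, Add(Pow(Add(-2, 10), Rational(1, 2)), -3)) = Mul(-2, Add(Pow(8, Rational(1, 2)), -3)) = Mul(-2, Add(Mul(2, Pow(2, Rational(1, 2))), -3)) = Mul(-2, Add(-3, Mul(2, Pow(2, Rational(1, 2))))) = Add(6, Mul(-4, Pow(2, Rational(1, 2)))) ≈ 0.34315)
Function('y')(a, N) = Add(-6, Mul(4, Pow(2, Rational(1, 2)))) (Function('y')(a, N) = Mul(-1, Add(6, Mul(-4, Pow(2, Rational(1, 2))))) = Add(-6, Mul(4, Pow(2, Rational(1, 2)))))
Mul(-223, Function('y')(Function('q')(3), 5)) = Mul(-223, Add(-6, Mul(4, Pow(2, Rational(1, 2))))) = Add(1338, Mul(-892, Pow(2, Rational(1, 2))))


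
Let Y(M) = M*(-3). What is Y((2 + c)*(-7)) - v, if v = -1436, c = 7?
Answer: 1625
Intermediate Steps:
Y(M) = -3*M
Y((2 + c)*(-7)) - v = -3*(2 + 7)*(-7) - 1*(-1436) = -27*(-7) + 1436 = -3*(-63) + 1436 = 189 + 1436 = 1625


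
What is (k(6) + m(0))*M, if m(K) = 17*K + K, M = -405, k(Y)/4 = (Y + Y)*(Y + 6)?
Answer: -233280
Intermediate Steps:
k(Y) = 8*Y*(6 + Y) (k(Y) = 4*((Y + Y)*(Y + 6)) = 4*((2*Y)*(6 + Y)) = 4*(2*Y*(6 + Y)) = 8*Y*(6 + Y))
m(K) = 18*K
(k(6) + m(0))*M = (8*6*(6 + 6) + 18*0)*(-405) = (8*6*12 + 0)*(-405) = (576 + 0)*(-405) = 576*(-405) = -233280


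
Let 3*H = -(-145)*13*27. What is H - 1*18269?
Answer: -1304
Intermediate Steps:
H = 16965 (H = (-(-145)*13*27)/3 = (-29*(-65)*27)/3 = (1885*27)/3 = (1/3)*50895 = 16965)
H - 1*18269 = 16965 - 1*18269 = 16965 - 18269 = -1304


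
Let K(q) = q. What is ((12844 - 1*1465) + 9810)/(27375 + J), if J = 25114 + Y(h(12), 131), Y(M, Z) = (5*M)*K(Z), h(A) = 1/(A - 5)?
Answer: 148323/368078 ≈ 0.40297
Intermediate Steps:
h(A) = 1/(-5 + A)
Y(M, Z) = 5*M*Z (Y(M, Z) = (5*M)*Z = 5*M*Z)
J = 176453/7 (J = 25114 + 5*131/(-5 + 12) = 25114 + 5*131/7 = 25114 + 5*(⅐)*131 = 25114 + 655/7 = 176453/7 ≈ 25208.)
((12844 - 1*1465) + 9810)/(27375 + J) = ((12844 - 1*1465) + 9810)/(27375 + 176453/7) = ((12844 - 1465) + 9810)/(368078/7) = (11379 + 9810)*(7/368078) = 21189*(7/368078) = 148323/368078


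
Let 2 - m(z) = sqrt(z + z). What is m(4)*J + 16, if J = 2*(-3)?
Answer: 4 + 12*sqrt(2) ≈ 20.971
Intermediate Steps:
m(z) = 2 - sqrt(2)*sqrt(z) (m(z) = 2 - sqrt(z + z) = 2 - sqrt(2*z) = 2 - sqrt(2)*sqrt(z))
J = -6
m(4)*J + 16 = (2 - sqrt(2)*sqrt(4))*(-6) + 16 = (2 - 1*sqrt(2)*2)*(-6) + 16 = (2 - 2*sqrt(2))*(-6) + 16 = (-12 + 12*sqrt(2)) + 16 = 4 + 12*sqrt(2)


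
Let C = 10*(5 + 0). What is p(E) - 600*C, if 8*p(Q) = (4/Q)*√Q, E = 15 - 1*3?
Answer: -30000 + √3/12 ≈ -30000.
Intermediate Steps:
C = 50 (C = 10*5 = 50)
E = 12 (E = 15 - 3 = 12)
p(Q) = 1/(2*√Q) (p(Q) = ((4/Q)*√Q)/8 = (4/√Q)/8 = 1/(2*√Q))
p(E) - 600*C = 1/(2*√12) - 600*50 = (√3/6)/2 - 30000 = √3/12 - 30000 = -30000 + √3/12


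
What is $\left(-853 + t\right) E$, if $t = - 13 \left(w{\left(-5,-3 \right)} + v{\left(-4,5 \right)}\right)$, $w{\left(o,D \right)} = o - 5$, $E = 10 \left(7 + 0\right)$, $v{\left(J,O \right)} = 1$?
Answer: $-51520$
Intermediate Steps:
$E = 70$ ($E = 10 \cdot 7 = 70$)
$w{\left(o,D \right)} = -5 + o$
$t = 117$ ($t = - 13 \left(\left(-5 - 5\right) + 1\right) = - 13 \left(-10 + 1\right) = \left(-13\right) \left(-9\right) = 117$)
$\left(-853 + t\right) E = \left(-853 + 117\right) 70 = \left(-736\right) 70 = -51520$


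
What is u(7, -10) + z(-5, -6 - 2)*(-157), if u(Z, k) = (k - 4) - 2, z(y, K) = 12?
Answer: -1900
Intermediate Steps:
u(Z, k) = -6 + k (u(Z, k) = (-4 + k) - 2 = -6 + k)
u(7, -10) + z(-5, -6 - 2)*(-157) = (-6 - 10) + 12*(-157) = -16 - 1884 = -1900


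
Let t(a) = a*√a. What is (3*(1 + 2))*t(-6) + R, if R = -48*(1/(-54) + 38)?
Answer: -16408/9 - 54*I*√6 ≈ -1823.1 - 132.27*I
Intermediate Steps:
t(a) = a^(3/2)
R = -16408/9 (R = -48*(-1/54 + 38) = -48*2051/54 = -16408/9 ≈ -1823.1)
(3*(1 + 2))*t(-6) + R = (3*(1 + 2))*(-6)^(3/2) - 16408/9 = (3*3)*(-6*I*√6) - 16408/9 = 9*(-6*I*√6) - 16408/9 = -54*I*√6 - 16408/9 = -16408/9 - 54*I*√6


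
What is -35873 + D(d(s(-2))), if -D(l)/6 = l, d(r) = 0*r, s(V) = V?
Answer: -35873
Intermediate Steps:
d(r) = 0
D(l) = -6*l
-35873 + D(d(s(-2))) = -35873 - 6*0 = -35873 + 0 = -35873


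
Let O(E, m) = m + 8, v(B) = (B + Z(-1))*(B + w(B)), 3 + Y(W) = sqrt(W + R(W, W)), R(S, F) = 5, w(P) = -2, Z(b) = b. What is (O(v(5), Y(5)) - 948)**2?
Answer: (943 - sqrt(10))**2 ≈ 8.8330e+5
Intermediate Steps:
Y(W) = -3 + sqrt(5 + W) (Y(W) = -3 + sqrt(W + 5) = -3 + sqrt(5 + W))
v(B) = (-1 + B)*(-2 + B) (v(B) = (B - 1)*(B - 2) = (-1 + B)*(-2 + B))
O(E, m) = 8 + m
(O(v(5), Y(5)) - 948)**2 = ((8 + (-3 + sqrt(5 + 5))) - 948)**2 = ((8 + (-3 + sqrt(10))) - 948)**2 = ((5 + sqrt(10)) - 948)**2 = (-943 + sqrt(10))**2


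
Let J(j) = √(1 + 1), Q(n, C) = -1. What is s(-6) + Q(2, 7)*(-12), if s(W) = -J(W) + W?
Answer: 6 - √2 ≈ 4.5858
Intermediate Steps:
J(j) = √2
s(W) = W - √2 (s(W) = -√2 + W = W - √2)
s(-6) + Q(2, 7)*(-12) = (-6 - √2) - 1*(-12) = (-6 - √2) + 12 = 6 - √2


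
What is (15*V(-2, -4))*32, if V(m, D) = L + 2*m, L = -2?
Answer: -2880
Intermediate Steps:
V(m, D) = -2 + 2*m
(15*V(-2, -4))*32 = (15*(-2 + 2*(-2)))*32 = (15*(-2 - 4))*32 = (15*(-6))*32 = -90*32 = -2880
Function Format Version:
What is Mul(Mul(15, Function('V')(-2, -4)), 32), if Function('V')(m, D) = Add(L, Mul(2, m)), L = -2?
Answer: -2880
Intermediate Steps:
Function('V')(m, D) = Add(-2, Mul(2, m))
Mul(Mul(15, Function('V')(-2, -4)), 32) = Mul(Mul(15, Add(-2, Mul(2, -2))), 32) = Mul(Mul(15, Add(-2, -4)), 32) = Mul(Mul(15, -6), 32) = Mul(-90, 32) = -2880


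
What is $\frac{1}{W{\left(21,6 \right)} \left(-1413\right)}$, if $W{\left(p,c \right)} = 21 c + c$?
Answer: $- \frac{1}{186516} \approx -5.3615 \cdot 10^{-6}$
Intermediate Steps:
$W{\left(p,c \right)} = 22 c$
$\frac{1}{W{\left(21,6 \right)} \left(-1413\right)} = \frac{1}{22 \cdot 6 \left(-1413\right)} = \frac{1}{132 \left(-1413\right)} = \frac{1}{-186516} = - \frac{1}{186516}$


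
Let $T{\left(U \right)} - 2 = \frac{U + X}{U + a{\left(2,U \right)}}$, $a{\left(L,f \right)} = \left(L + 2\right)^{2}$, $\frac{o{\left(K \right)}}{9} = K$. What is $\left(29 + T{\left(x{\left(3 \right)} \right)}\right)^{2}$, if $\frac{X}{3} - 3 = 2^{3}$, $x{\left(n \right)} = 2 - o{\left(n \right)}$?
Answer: $\frac{73441}{81} \approx 906.68$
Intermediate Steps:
$o{\left(K \right)} = 9 K$
$a{\left(L,f \right)} = \left(2 + L\right)^{2}$
$x{\left(n \right)} = 2 - 9 n$
$X = 33$ ($X = 9 + 3 \cdot 2^{3} = 9 + 3 \cdot 8 = 9 + 24 = 33$)
$T{\left(U \right)} = 2 + \frac{33 + U}{16 + U}$ ($T{\left(U \right)} = 2 + \frac{U + 33}{U + \left(2 + 2\right)^{2}} = 2 + \frac{33 + U}{U + 4^{2}} = 2 + \frac{33 + U}{U + 16} = 2 + \frac{33 + U}{16 + U}$)
$\left(29 + T{\left(x{\left(3 \right)} \right)}\right)^{2} = \left(29 + \frac{65 + 3 \left(2 - 27\right)}{16 + \left(2 - 27\right)}\right)^{2} = \left(29 + \frac{65 + 3 \left(-25\right)}{16 - 25}\right)^{2} = \left(29 + \frac{65 - 75}{-9}\right)^{2} = \left(29 - - \frac{10}{9}\right)^{2} = \left(29 + \frac{10}{9}\right)^{2} = \left(\frac{271}{9}\right)^{2} = \frac{73441}{81}$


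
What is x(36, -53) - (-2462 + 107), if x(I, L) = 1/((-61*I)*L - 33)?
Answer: 274016026/116355 ≈ 2355.0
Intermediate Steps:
x(I, L) = 1/(-33 - 61*I*L) (x(I, L) = 1/(-61*I*L - 33) = 1/(-33 - 61*I*L))
x(36, -53) - (-2462 + 107) = -1/(33 + 61*36*(-53)) - (-2462 + 107) = -1/(33 - 116388) - 1*(-2355) = -1/(-116355) + 2355 = -1*(-1/116355) + 2355 = 1/116355 + 2355 = 274016026/116355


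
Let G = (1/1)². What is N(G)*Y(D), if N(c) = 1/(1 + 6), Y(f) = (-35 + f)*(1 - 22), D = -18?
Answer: 159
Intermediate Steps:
G = 1 (G = 1² = 1)
Y(f) = 735 - 21*f (Y(f) = (-35 + f)*(-21) = 735 - 21*f)
N(c) = ⅐ (N(c) = 1/7 = ⅐)
N(G)*Y(D) = (735 - 21*(-18))/7 = (735 + 378)/7 = (⅐)*1113 = 159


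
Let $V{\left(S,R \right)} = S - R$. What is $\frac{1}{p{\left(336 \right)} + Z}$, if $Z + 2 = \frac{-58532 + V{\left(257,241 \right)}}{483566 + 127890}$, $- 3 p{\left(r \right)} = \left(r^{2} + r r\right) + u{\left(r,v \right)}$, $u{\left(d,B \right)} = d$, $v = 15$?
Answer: $- \frac{152864}{11522597221} \approx -1.3266 \cdot 10^{-5}$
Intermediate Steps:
$p{\left(r \right)} = - \frac{2 r^{2}}{3} - \frac{r}{3}$ ($p{\left(r \right)} = - \frac{\left(r^{2} + r r\right) + r}{3} = - \frac{\left(r^{2} + r^{2}\right) + r}{3} = - \frac{2 r^{2} + r}{3} = - \frac{r + 2 r^{2}}{3} = - \frac{2 r^{2}}{3} - \frac{r}{3}$)
$Z = - \frac{320357}{152864}$ ($Z = -2 + \frac{-58532 + \left(257 - 241\right)}{483566 + 127890} = -2 + \frac{-58532 + \left(257 - 241\right)}{611456} = -2 + \left(-58532 + 16\right) \frac{1}{611456} = -2 - \frac{14629}{152864} = - \frac{320357}{152864} \approx -2.0957$)
$\frac{1}{p{\left(336 \right)} + Z} = \frac{1}{\frac{1}{3} \cdot 336 \left(-1 - 672\right) - \frac{320357}{152864}} = \frac{1}{\frac{1}{3} \cdot 336 \left(-673\right) - \frac{320357}{152864}} = \frac{1}{-75376 - \frac{320357}{152864}} = \frac{1}{- \frac{11522597221}{152864}} = - \frac{152864}{11522597221}$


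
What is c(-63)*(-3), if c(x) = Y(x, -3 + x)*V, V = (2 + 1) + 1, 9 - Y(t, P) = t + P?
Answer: -1656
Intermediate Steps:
Y(t, P) = 9 - P - t (Y(t, P) = 9 - (t + P) = 9 - (P + t) = 9 + (-P - t) = 9 - P - t)
V = 4 (V = 3 + 1 = 4)
c(x) = 48 - 8*x (c(x) = (9 - (-3 + x) - x)*4 = (9 + (3 - x) - x)*4 = (12 - 2*x)*4 = 48 - 8*x)
c(-63)*(-3) = (48 - 8*(-63))*(-3) = (48 + 504)*(-3) = 552*(-3) = -1656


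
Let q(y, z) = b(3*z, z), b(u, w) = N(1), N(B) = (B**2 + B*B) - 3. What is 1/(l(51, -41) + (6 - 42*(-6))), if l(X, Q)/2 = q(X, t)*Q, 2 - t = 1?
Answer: 1/340 ≈ 0.0029412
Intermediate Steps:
N(B) = -3 + 2*B**2 (N(B) = (B**2 + B**2) - 3 = 2*B**2 - 3 = -3 + 2*B**2)
t = 1 (t = 2 - 1*1 = 2 - 1 = 1)
b(u, w) = -1 (b(u, w) = -3 + 2*1**2 = -3 + 2*1 = -3 + 2 = -1)
q(y, z) = -1
l(X, Q) = -2*Q (l(X, Q) = 2*(-Q) = -2*Q)
1/(l(51, -41) + (6 - 42*(-6))) = 1/(-2*(-41) + (6 - 42*(-6))) = 1/(82 + (6 + 252)) = 1/(82 + 258) = 1/340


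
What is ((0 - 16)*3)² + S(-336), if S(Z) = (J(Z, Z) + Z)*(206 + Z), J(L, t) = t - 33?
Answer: 93954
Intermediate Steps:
J(L, t) = -33 + t
S(Z) = (-33 + 2*Z)*(206 + Z) (S(Z) = ((-33 + Z) + Z)*(206 + Z) = (-33 + 2*Z)*(206 + Z))
((0 - 16)*3)² + S(-336) = ((0 - 16)*3)² + (-6798 + 2*(-336)² + 379*(-336)) = (-16*3)² + (-6798 + 2*112896 - 127344) = (-48)² + (-6798 + 225792 - 127344) = 2304 + 91650 = 93954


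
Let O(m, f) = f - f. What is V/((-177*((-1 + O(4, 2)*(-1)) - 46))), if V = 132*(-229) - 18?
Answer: -10082/2773 ≈ -3.6358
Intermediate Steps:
O(m, f) = 0
V = -30246 (V = -30228 - 18 = -30246)
V/((-177*((-1 + O(4, 2)*(-1)) - 46))) = -30246*(-1/(177*((-1 + 0*(-1)) - 46))) = -30246*(-1/(177*((-1 + 0) - 46))) = -30246*(-1/(177*(-1 - 46))) = -30246/((-177*(-47))) = -30246/8319 = -30246*1/8319 = -10082/2773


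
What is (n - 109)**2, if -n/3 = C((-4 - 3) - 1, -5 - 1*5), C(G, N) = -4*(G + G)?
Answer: 90601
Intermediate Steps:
C(G, N) = -8*G
n = -192 (n = -(-24)*((-4 - 3) - 1) = -(-24)*(-7 - 1) = -(-24)*(-8) = -3*64 = -192)
(n - 109)**2 = (-192 - 109)**2 = (-301)**2 = 90601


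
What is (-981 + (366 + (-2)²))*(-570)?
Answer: 348270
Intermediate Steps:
(-981 + (366 + (-2)²))*(-570) = (-981 + (366 + 4))*(-570) = (-981 + 370)*(-570) = -611*(-570) = 348270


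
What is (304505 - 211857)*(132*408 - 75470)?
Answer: -2002493872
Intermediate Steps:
(304505 - 211857)*(132*408 - 75470) = 92648*(53856 - 75470) = 92648*(-21614) = -2002493872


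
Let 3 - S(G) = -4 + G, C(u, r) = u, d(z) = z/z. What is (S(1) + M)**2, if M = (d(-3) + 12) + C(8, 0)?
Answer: 729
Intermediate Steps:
d(z) = 1
S(G) = 7 - G (S(G) = 3 - (-4 + G) = 3 + (4 - G) = 7 - G)
M = 21 (M = (1 + 12) + 8 = 13 + 8 = 21)
(S(1) + M)**2 = ((7 - 1*1) + 21)**2 = ((7 - 1) + 21)**2 = (6 + 21)**2 = 27**2 = 729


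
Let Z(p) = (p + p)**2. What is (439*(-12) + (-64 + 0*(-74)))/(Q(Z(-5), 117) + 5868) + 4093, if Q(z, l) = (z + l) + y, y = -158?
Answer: 24253879/5927 ≈ 4092.1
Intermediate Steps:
Z(p) = 4*p**2 (Z(p) = (2*p)**2 = 4*p**2)
Q(z, l) = -158 + l + z (Q(z, l) = (z + l) - 158 = (l + z) - 158 = -158 + l + z)
(439*(-12) + (-64 + 0*(-74)))/(Q(Z(-5), 117) + 5868) + 4093 = (439*(-12) + (-64 + 0*(-74)))/((-158 + 117 + 4*(-5)**2) + 5868) + 4093 = (-5268 + (-64 + 0))/((-158 + 117 + 4*25) + 5868) + 4093 = (-5268 - 64)/((-158 + 117 + 100) + 5868) + 4093 = -5332/(59 + 5868) + 4093 = -5332/5927 + 4093 = 24253879/5927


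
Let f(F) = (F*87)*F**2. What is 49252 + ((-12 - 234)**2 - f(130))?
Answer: -191029232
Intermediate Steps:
f(F) = 87*F**3 (f(F) = (87*F)*F**2 = 87*F**3)
49252 + ((-12 - 234)**2 - f(130)) = 49252 + ((-12 - 234)**2 - 87*130**3) = 49252 + ((-246)**2 - 87*2197000) = 49252 + (60516 - 1*191139000) = 49252 + (60516 - 191139000) = 49252 - 191078484 = -191029232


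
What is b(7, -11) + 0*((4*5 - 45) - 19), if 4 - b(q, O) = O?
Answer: 15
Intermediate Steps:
b(q, O) = 4 - O
b(7, -11) + 0*((4*5 - 45) - 19) = (4 - 1*(-11)) + 0*((4*5 - 45) - 19) = (4 + 11) + 0*((20 - 45) - 19) = 15 + 0*(-25 - 19) = 15 + 0*(-44) = 15 + 0 = 15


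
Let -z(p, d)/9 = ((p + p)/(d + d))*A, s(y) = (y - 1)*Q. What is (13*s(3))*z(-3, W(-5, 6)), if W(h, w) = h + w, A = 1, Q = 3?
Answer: 2106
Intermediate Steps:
s(y) = -3 + 3*y (s(y) = (y - 1)*3 = (-1 + y)*3 = -3 + 3*y)
z(p, d) = -9*p/d (z(p, d) = -9*(p + p)/(d + d) = -9*(2*p)/((2*d)) = -9*(2*p)*(1/(2*d)) = -9*p/d)
(13*s(3))*z(-3, W(-5, 6)) = (13*(-3 + 3*3))*(-9*(-3)/(-5 + 6)) = (13*(-3 + 9))*(-9*(-3)/1) = (13*6)*(-9*(-3)*1) = 78*27 = 2106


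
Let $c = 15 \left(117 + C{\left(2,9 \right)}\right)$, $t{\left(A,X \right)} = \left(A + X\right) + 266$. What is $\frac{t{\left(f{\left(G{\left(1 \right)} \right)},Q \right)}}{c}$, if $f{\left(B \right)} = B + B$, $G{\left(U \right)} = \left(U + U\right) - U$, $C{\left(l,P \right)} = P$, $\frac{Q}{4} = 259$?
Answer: $\frac{652}{945} \approx 0.68995$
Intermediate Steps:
$Q = 1036$ ($Q = 4 \cdot 259 = 1036$)
$G{\left(U \right)} = U$ ($G{\left(U \right)} = 2 U - U = U$)
$f{\left(B \right)} = 2 B$
$t{\left(A,X \right)} = 266 + A + X$
$c = 1890$ ($c = 15 \left(117 + 9\right) = 15 \cdot 126 = 1890$)
$\frac{t{\left(f{\left(G{\left(1 \right)} \right)},Q \right)}}{c} = \frac{266 + 2 \cdot 1 + 1036}{1890} = \left(266 + 2 + 1036\right) \frac{1}{1890} = 1304 \cdot \frac{1}{1890} = \frac{652}{945}$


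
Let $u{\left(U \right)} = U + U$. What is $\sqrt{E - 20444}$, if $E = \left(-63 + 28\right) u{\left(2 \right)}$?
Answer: $2 i \sqrt{5146} \approx 143.47 i$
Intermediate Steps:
$u{\left(U \right)} = 2 U$
$E = -140$ ($E = \left(-63 + 28\right) 2 \cdot 2 = \left(-35\right) 4 = -140$)
$\sqrt{E - 20444} = \sqrt{-140 - 20444} = \sqrt{-20584} = 2 i \sqrt{5146}$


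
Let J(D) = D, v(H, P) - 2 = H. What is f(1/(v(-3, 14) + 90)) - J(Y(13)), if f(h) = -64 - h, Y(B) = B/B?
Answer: -5786/89 ≈ -65.011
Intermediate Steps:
v(H, P) = 2 + H
Y(B) = 1
f(1/(v(-3, 14) + 90)) - J(Y(13)) = (-64 - 1/((2 - 3) + 90)) - 1*1 = (-64 - 1/(-1 + 90)) - 1 = (-64 - 1/89) - 1 = -5697/89 - 1 = -5786/89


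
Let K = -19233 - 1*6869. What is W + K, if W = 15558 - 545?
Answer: -11089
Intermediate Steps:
W = 15013
K = -26102 (K = -19233 - 6869 = -26102)
W + K = 15013 - 26102 = -11089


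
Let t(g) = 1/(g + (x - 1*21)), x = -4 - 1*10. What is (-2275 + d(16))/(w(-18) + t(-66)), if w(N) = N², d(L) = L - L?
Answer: -229775/32723 ≈ -7.0218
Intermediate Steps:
d(L) = 0
x = -14 (x = -4 - 10 = -14)
t(g) = 1/(-35 + g) (t(g) = 1/(g + (-14 - 1*21)) = 1/(g + (-14 - 21)) = 1/(g - 35) = 1/(-35 + g))
(-2275 + d(16))/(w(-18) + t(-66)) = (-2275 + 0)/((-18)² + 1/(-35 - 66)) = -2275/(324 + 1/(-101)) = -2275/(324 - 1/101) = -2275/32723/101 = -2275*101/32723 = -229775/32723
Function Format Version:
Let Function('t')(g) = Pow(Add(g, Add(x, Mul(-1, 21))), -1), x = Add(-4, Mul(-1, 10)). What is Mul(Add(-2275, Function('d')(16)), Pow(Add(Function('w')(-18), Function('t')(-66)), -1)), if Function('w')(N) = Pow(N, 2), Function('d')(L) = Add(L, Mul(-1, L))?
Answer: Rational(-229775, 32723) ≈ -7.0218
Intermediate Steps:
Function('d')(L) = 0
x = -14 (x = Add(-4, -10) = -14)
Function('t')(g) = Pow(Add(-35, g), -1) (Function('t')(g) = Pow(Add(g, Add(-14, Mul(-1, 21))), -1) = Pow(Add(g, Add(-14, -21)), -1) = Pow(Add(g, -35), -1) = Pow(Add(-35, g), -1))
Mul(Add(-2275, Function('d')(16)), Pow(Add(Function('w')(-18), Function('t')(-66)), -1)) = Mul(Add(-2275, 0), Pow(Add(Pow(-18, 2), Pow(Add(-35, -66), -1)), -1)) = Mul(-2275, Pow(Add(324, Pow(-101, -1)), -1)) = Mul(-2275, Pow(Add(324, Rational(-1, 101)), -1)) = Mul(-2275, Pow(Rational(32723, 101), -1)) = Mul(-2275, Rational(101, 32723)) = Rational(-229775, 32723)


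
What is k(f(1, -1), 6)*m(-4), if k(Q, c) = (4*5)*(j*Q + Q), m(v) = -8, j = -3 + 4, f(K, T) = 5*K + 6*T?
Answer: 320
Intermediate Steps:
j = 1
k(Q, c) = 40*Q (k(Q, c) = (4*5)*(1*Q + Q) = 20*(Q + Q) = 20*(2*Q) = 40*Q)
k(f(1, -1), 6)*m(-4) = (40*(5*1 + 6*(-1)))*(-8) = (40*(5 - 6))*(-8) = (40*(-1))*(-8) = -40*(-8) = 320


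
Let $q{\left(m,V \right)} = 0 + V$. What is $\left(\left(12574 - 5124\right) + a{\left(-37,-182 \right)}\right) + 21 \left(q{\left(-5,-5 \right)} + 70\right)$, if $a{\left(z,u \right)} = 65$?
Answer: $8880$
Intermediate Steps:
$q{\left(m,V \right)} = V$
$\left(\left(12574 - 5124\right) + a{\left(-37,-182 \right)}\right) + 21 \left(q{\left(-5,-5 \right)} + 70\right) = \left(\left(12574 - 5124\right) + 65\right) + 21 \left(-5 + 70\right) = \left(\left(12574 - 5124\right) + 65\right) + 21 \cdot 65 = \left(7450 + 65\right) + 1365 = 7515 + 1365 = 8880$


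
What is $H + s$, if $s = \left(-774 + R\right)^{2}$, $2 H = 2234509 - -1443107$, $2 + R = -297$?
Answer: $2990137$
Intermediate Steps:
$R = -299$ ($R = -2 - 297 = -299$)
$H = 1838808$ ($H = \frac{2234509 - -1443107}{2} = \frac{2234509 + 1443107}{2} = \frac{1}{2} \cdot 3677616 = 1838808$)
$s = 1151329$ ($s = \left(-774 - 299\right)^{2} = \left(-1073\right)^{2} = 1151329$)
$H + s = 1838808 + 1151329 = 2990137$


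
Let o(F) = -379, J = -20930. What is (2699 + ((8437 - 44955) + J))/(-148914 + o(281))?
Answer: 54749/149293 ≈ 0.36672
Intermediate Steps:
(2699 + ((8437 - 44955) + J))/(-148914 + o(281)) = (2699 + ((8437 - 44955) - 20930))/(-148914 - 379) = (2699 + (-36518 - 20930))/(-149293) = (2699 - 57448)*(-1/149293) = -54749*(-1/149293) = 54749/149293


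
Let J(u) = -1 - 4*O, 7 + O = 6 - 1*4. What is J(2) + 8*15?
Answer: 139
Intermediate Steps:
O = -5 (O = -7 + (6 - 1*4) = -7 + (6 - 4) = -7 + 2 = -5)
J(u) = 19 (J(u) = -1 - 4*(-5) = -1 + 20 = 19)
J(2) + 8*15 = 19 + 8*15 = 19 + 120 = 139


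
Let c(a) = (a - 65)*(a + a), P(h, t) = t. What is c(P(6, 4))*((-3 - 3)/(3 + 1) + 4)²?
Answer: -3050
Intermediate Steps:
c(a) = 2*a*(-65 + a) (c(a) = (-65 + a)*(2*a) = 2*a*(-65 + a))
c(P(6, 4))*((-3 - 3)/(3 + 1) + 4)² = (2*4*(-65 + 4))*((-3 - 3)/(3 + 1) + 4)² = (2*4*(-61))*(-6/4 + 4)² = -488*(-6*¼ + 4)² = -488*(-3/2 + 4)² = -488*(5/2)² = -488*25/4 = -3050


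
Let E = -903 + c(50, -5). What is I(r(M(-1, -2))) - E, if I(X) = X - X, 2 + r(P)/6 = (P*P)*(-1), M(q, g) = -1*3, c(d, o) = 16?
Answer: 887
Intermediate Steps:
M(q, g) = -3
r(P) = -12 - 6*P² (r(P) = -12 + 6*((P*P)*(-1)) = -12 + 6*(P²*(-1)) = -12 + 6*(-P²) = -12 - 6*P²)
I(X) = 0
E = -887 (E = -903 + 16 = -887)
I(r(M(-1, -2))) - E = 0 - 1*(-887) = 0 + 887 = 887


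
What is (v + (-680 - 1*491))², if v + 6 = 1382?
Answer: 42025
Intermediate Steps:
v = 1376 (v = -6 + 1382 = 1376)
(v + (-680 - 1*491))² = (1376 + (-680 - 1*491))² = (1376 + (-680 - 491))² = (1376 - 1171)² = 205² = 42025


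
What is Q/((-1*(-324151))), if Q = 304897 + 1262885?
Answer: 1567782/324151 ≈ 4.8366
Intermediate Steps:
Q = 1567782
Q/((-1*(-324151))) = 1567782/((-1*(-324151))) = 1567782/324151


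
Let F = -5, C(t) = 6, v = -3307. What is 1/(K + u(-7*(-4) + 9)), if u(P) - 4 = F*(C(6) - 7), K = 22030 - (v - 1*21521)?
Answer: 1/46867 ≈ 2.1337e-5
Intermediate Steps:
K = 46858 (K = 22030 - (-3307 - 1*21521) = 22030 - (-3307 - 21521) = 22030 - 1*(-24828) = 22030 + 24828 = 46858)
u(P) = 9 (u(P) = 4 - 5*(6 - 7) = 4 - 5*(-1) = 4 + 5 = 9)
1/(K + u(-7*(-4) + 9)) = 1/(46858 + 9) = 1/46867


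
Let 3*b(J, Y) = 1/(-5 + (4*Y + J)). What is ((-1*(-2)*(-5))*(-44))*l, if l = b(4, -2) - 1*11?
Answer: -131120/27 ≈ -4856.3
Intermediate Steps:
b(J, Y) = 1/(3*(-5 + J + 4*Y)) (b(J, Y) = 1/(3*(-5 + (4*Y + J))) = 1/(3*(-5 + (J + 4*Y))) = 1/(3*(-5 + J + 4*Y)))
l = -298/27 (l = 1/(3*(-5 + 4 + 4*(-2))) - 1*11 = 1/(3*(-5 + 4 - 8)) - 11 = (1/3)/(-9) - 11 = (1/3)*(-1/9) - 11 = -1/27 - 11 = -298/27 ≈ -11.037)
((-1*(-2)*(-5))*(-44))*l = ((-1*(-2)*(-5))*(-44))*(-298/27) = ((2*(-5))*(-44))*(-298/27) = -10*(-44)*(-298/27) = 440*(-298/27) = -131120/27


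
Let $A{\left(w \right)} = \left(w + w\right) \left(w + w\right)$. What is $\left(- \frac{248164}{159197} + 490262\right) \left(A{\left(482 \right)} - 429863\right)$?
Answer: $\frac{38979742513847850}{159197} \approx 2.4485 \cdot 10^{11}$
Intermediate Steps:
$A{\left(w \right)} = 4 w^{2}$ ($A{\left(w \right)} = 2 w 2 w = 4 w^{2}$)
$\left(- \frac{248164}{159197} + 490262\right) \left(A{\left(482 \right)} - 429863\right) = \left(- \frac{248164}{159197} + 490262\right) \left(4 \cdot 482^{2} - 429863\right) = \left(\left(-248164\right) \frac{1}{159197} + 490262\right) \left(4 \cdot 232324 - 429863\right) = \left(- \frac{248164}{159197} + 490262\right) \left(929296 - 429863\right) = \frac{78047991450}{159197} \cdot 499433 = \frac{38979742513847850}{159197}$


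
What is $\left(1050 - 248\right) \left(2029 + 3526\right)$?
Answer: $4455110$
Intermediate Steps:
$\left(1050 - 248\right) \left(2029 + 3526\right) = 802 \cdot 5555 = 4455110$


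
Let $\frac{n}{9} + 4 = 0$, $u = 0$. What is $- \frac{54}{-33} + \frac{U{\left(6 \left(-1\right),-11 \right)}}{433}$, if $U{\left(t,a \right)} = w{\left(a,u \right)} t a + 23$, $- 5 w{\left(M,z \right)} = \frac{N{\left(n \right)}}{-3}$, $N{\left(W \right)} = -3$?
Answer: $\frac{39509}{23815} \approx 1.659$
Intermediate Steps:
$n = -36$ ($n = -36 + 9 \cdot 0 = -36 + 0 = -36$)
$w{\left(M,z \right)} = - \frac{1}{5}$ ($w{\left(M,z \right)} = - \frac{\left(-3\right) \frac{1}{-3}}{5} = - \frac{\left(-3\right) \left(- \frac{1}{3}\right)}{5} = \left(- \frac{1}{5}\right) 1 = - \frac{1}{5}$)
$U{\left(t,a \right)} = 23 - \frac{a t}{5}$ ($U{\left(t,a \right)} = - \frac{t}{5} a + 23 = - \frac{a t}{5} + 23 = 23 - \frac{a t}{5}$)
$- \frac{54}{-33} + \frac{U{\left(6 \left(-1\right),-11 \right)}}{433} = - \frac{54}{-33} + \frac{23 - - \frac{11 \cdot 6 \left(-1\right)}{5}}{433} = \left(-54\right) \left(- \frac{1}{33}\right) + \left(23 - \left(- \frac{11}{5}\right) \left(-6\right)\right) \frac{1}{433} = \frac{18}{11} + \left(23 - \frac{66}{5}\right) \frac{1}{433} = \frac{18}{11} + \frac{49}{5} \cdot \frac{1}{433} = \frac{18}{11} + \frac{49}{2165} = \frac{39509}{23815}$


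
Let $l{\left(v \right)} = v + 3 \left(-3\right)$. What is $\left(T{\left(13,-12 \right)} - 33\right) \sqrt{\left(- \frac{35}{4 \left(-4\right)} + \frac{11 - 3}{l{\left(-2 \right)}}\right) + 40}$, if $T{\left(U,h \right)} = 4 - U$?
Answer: $- \frac{21 \sqrt{80267}}{22} \approx -270.44$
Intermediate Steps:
$l{\left(v \right)} = -9 + v$ ($l{\left(v \right)} = v - 9 = -9 + v$)
$\left(T{\left(13,-12 \right)} - 33\right) \sqrt{\left(- \frac{35}{4 \left(-4\right)} + \frac{11 - 3}{l{\left(-2 \right)}}\right) + 40} = \left(\left(4 - 13\right) - 33\right) \sqrt{\left(- \frac{35}{4 \left(-4\right)} + \frac{11 - 3}{-9 - 2}\right) + 40} = \left(\left(4 - 13\right) - 33\right) \sqrt{\left(- \frac{35}{-16} + \frac{8}{-11}\right) + 40} = \left(-9 - 33\right) \sqrt{\left(\left(-35\right) \left(- \frac{1}{16}\right) + 8 \left(- \frac{1}{11}\right)\right) + 40} = - 42 \sqrt{\left(\frac{35}{16} - \frac{8}{11}\right) + 40} = - 42 \sqrt{\frac{257}{176} + 40} = - 42 \sqrt{\frac{7297}{176}} = - 42 \frac{\sqrt{80267}}{44} = - \frac{21 \sqrt{80267}}{22}$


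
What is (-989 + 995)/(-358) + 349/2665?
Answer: 54476/477035 ≈ 0.11420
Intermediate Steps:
(-989 + 995)/(-358) + 349/2665 = 6*(-1/358) + 349*(1/2665) = -3/179 + 349/2665 = 54476/477035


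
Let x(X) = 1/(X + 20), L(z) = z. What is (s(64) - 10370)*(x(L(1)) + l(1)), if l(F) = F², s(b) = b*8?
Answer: -72292/7 ≈ -10327.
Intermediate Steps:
s(b) = 8*b
x(X) = 1/(20 + X)
(s(64) - 10370)*(x(L(1)) + l(1)) = (8*64 - 10370)*(1/(20 + 1) + 1²) = (512 - 10370)*(1/21 + 1) = -9858*(1/21 + 1) = -9858*22/21 = -72292/7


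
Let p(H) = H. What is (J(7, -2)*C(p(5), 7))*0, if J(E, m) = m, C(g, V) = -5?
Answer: 0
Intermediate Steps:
(J(7, -2)*C(p(5), 7))*0 = -2*(-5)*0 = 10*0 = 0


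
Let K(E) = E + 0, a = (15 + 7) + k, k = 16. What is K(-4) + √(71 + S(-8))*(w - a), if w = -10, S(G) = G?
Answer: -4 - 144*√7 ≈ -384.99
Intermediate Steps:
a = 38 (a = (15 + 7) + 16 = 22 + 16 = 38)
K(E) = E
K(-4) + √(71 + S(-8))*(w - a) = -4 + √(71 - 8)*(-10 - 1*38) = -4 + √63*(-10 - 38) = -4 + (3*√7)*(-48) = -4 - 144*√7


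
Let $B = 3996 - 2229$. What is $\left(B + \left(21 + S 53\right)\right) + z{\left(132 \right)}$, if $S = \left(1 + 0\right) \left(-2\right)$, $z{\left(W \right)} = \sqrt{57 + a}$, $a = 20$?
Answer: $1682 + \sqrt{77} \approx 1690.8$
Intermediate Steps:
$B = 1767$
$z{\left(W \right)} = \sqrt{77}$ ($z{\left(W \right)} = \sqrt{57 + 20} = \sqrt{77}$)
$S = -2$ ($S = 1 \left(-2\right) = -2$)
$\left(B + \left(21 + S 53\right)\right) + z{\left(132 \right)} = \left(1767 + \left(21 - 106\right)\right) + \sqrt{77} = \left(1767 - 85\right) + \sqrt{77} = 1682 + \sqrt{77}$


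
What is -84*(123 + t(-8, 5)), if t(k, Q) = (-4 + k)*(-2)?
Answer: -12348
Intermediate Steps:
t(k, Q) = 8 - 2*k
-84*(123 + t(-8, 5)) = -84*(123 + (8 - 2*(-8))) = -84*(123 + (8 + 16)) = -84*(123 + 24) = -84*147 = -12348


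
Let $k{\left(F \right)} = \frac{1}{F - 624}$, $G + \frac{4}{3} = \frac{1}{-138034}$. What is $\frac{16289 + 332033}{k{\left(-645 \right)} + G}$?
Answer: $- \frac{61013873985012}{233692831} \approx -2.6109 \cdot 10^{5}$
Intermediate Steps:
$G = - \frac{552139}{414102}$ ($G = - \frac{4}{3} + \frac{1}{-138034} = - \frac{4}{3} - \frac{1}{138034} = - \frac{552139}{414102} \approx -1.3333$)
$k{\left(F \right)} = \frac{1}{-624 + F}$
$\frac{16289 + 332033}{k{\left(-645 \right)} + G} = \frac{16289 + 332033}{\frac{1}{-624 - 645} - \frac{552139}{414102}} = \frac{348322}{\frac{1}{-1269} - \frac{552139}{414102}} = \frac{348322}{- \frac{1}{1269} - \frac{552139}{414102}} = \frac{348322}{- \frac{233692831}{175165146}} = 348322 \left(- \frac{175165146}{233692831}\right) = - \frac{61013873985012}{233692831}$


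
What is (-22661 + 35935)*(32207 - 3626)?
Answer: 379384194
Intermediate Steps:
(-22661 + 35935)*(32207 - 3626) = 13274*28581 = 379384194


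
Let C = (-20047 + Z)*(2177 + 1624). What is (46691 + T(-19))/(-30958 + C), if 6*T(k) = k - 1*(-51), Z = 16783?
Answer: -140089/37312266 ≈ -0.0037545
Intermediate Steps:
C = -12406464 (C = (-20047 + 16783)*(2177 + 1624) = -3264*3801 = -12406464)
T(k) = 17/2 + k/6 (T(k) = (k - 1*(-51))/6 = (k + 51)/6 = (51 + k)/6 = 17/2 + k/6)
(46691 + T(-19))/(-30958 + C) = (46691 + (17/2 + (⅙)*(-19)))/(-30958 - 12406464) = (46691 + (17/2 - 19/6))/(-12437422) = (46691 + 16/3)*(-1/12437422) = (140089/3)*(-1/12437422) = -140089/37312266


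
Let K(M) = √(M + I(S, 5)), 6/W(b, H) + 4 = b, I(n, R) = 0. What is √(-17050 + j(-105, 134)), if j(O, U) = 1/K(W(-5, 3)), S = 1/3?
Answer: √(-68200 - 2*I*√6)/2 ≈ 0.0046898 - 130.58*I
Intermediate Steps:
S = ⅓ ≈ 0.33333
W(b, H) = 6/(-4 + b)
K(M) = √M (K(M) = √(M + 0) = √M)
j(O, U) = -I*√6/2 (j(O, U) = 1/(√(6/(-4 - 5))) = 1/(√(6/(-9))) = 1/(√(6*(-⅑))) = 1/(√(-⅔)) = 1/(I*√6/3) = -I*√6/2)
√(-17050 + j(-105, 134)) = √(-17050 - I*√6/2)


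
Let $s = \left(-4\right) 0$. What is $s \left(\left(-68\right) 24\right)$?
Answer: $0$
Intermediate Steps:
$s = 0$
$s \left(\left(-68\right) 24\right) = 0 \left(\left(-68\right) 24\right) = 0 \left(-1632\right) = 0$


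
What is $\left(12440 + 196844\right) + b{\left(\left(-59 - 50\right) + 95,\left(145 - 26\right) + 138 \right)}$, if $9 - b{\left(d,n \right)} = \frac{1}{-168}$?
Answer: $\frac{35161225}{168} \approx 2.0929 \cdot 10^{5}$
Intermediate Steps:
$b{\left(d,n \right)} = \frac{1513}{168}$ ($b{\left(d,n \right)} = 9 - \frac{1}{-168} = 9 - - \frac{1}{168} = 9 + \frac{1}{168} = \frac{1513}{168}$)
$\left(12440 + 196844\right) + b{\left(\left(-59 - 50\right) + 95,\left(145 - 26\right) + 138 \right)} = \left(12440 + 196844\right) + \frac{1513}{168} = 209284 + \frac{1513}{168} = \frac{35161225}{168}$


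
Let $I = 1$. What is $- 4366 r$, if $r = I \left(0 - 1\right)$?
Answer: $4366$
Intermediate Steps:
$r = -1$ ($r = 1 \left(0 - 1\right) = 1 \left(-1\right) = -1$)
$- 4366 r = \left(-4366\right) \left(-1\right) = 4366$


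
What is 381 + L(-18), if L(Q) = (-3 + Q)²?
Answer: 822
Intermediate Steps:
381 + L(-18) = 381 + (-3 - 18)² = 381 + (-21)² = 381 + 441 = 822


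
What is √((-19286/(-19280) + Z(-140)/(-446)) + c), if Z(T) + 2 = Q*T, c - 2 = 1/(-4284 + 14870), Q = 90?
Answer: √1011675289397343706230/5689233980 ≈ 5.5907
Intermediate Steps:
c = 21173/10586 (c = 2 + 1/(-4284 + 14870) = 2 + 1/10586 = 21173/10586 ≈ 2.0001)
Z(T) = -2 + 90*T
√((-19286/(-19280) + Z(-140)/(-446)) + c) = √((-19286/(-19280) + (-2 + 90*(-140))/(-446)) + 21173/10586) = √((-19286*(-1/19280) + (-2 - 12600)*(-1/446)) + 21173/10586) = √((9643/9640 - 12602*(-1/446)) + 21173/10586) = √((9643/9640 + 6301/223) + 21173/10586) = √(62892029/2149720 + 21173/10586) = √(355645520277/11378467960) = √1011675289397343706230/5689233980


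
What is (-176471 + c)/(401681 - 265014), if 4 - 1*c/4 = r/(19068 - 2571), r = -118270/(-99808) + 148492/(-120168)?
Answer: -41963316367179323/32501207437324308 ≈ -1.2911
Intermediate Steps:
r = -38026261/749607984 (r = -118270*(-1/99808) + 148492*(-1/120168) = 59135/49904 - 37123/30042 = -38026261/749607984 ≈ -0.050728)
c = 3805013051881/237813132924 (c = 16 - (-38026261)/(187401996*(19068 - 2571)) = 16 - (-38026261)/(187401996*16497) = 16 - 4*(-2925097/951252531696) = 16 + 2925097/237813132924 = 3805013051881/237813132924 ≈ 16.000)
(-176471 + c)/(401681 - 265014) = (-176471 + 3805013051881/237813132924)/(401681 - 265014) = -41963316367179323/237813132924/136667 = -41963316367179323/237813132924*1/136667 = -41963316367179323/32501207437324308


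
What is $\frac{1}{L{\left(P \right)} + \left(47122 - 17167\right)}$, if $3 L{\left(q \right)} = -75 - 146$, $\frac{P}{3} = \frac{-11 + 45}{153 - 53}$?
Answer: $\frac{3}{89644} \approx 3.3466 \cdot 10^{-5}$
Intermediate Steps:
$P = \frac{51}{50}$ ($P = 3 \frac{-11 + 45}{153 - 53} = 3 \cdot \frac{34}{100} = 3 \cdot 34 \cdot \frac{1}{100} = 3 \cdot \frac{17}{50} = \frac{51}{50} \approx 1.02$)
$L{\left(q \right)} = - \frac{221}{3}$ ($L{\left(q \right)} = \frac{-75 - 146}{3} = \frac{1}{3} \left(-221\right) = - \frac{221}{3}$)
$\frac{1}{L{\left(P \right)} + \left(47122 - 17167\right)} = \frac{1}{- \frac{221}{3} + \left(47122 - 17167\right)} = \frac{1}{- \frac{221}{3} + 29955} = \frac{1}{\frac{89644}{3}} = \frac{3}{89644}$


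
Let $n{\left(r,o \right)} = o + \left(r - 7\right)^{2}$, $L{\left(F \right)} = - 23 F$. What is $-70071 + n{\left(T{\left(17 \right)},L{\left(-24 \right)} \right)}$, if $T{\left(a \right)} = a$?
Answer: $-69419$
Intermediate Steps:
$n{\left(r,o \right)} = o + \left(-7 + r\right)^{2}$
$-70071 + n{\left(T{\left(17 \right)},L{\left(-24 \right)} \right)} = -70071 + \left(\left(-23\right) \left(-24\right) + \left(-7 + 17\right)^{2}\right) = -70071 + \left(552 + 10^{2}\right) = -70071 + \left(552 + 100\right) = -70071 + 652 = -69419$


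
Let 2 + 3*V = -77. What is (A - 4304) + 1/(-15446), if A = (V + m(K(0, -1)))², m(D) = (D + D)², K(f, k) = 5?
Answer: 156081821/139014 ≈ 1122.8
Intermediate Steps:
V = -79/3 (V = -⅔ + (⅓)*(-77) = -⅔ - 77/3 = -79/3 ≈ -26.333)
m(D) = 4*D² (m(D) = (2*D)² = 4*D²)
A = 48841/9 (A = (-79/3 + 4*5²)² = (-79/3 + 4*25)² = (-79/3 + 100)² = (221/3)² = 48841/9 ≈ 5426.8)
(A - 4304) + 1/(-15446) = (48841/9 - 4304) + 1/(-15446) = 10105/9 - 1/15446 = 156081821/139014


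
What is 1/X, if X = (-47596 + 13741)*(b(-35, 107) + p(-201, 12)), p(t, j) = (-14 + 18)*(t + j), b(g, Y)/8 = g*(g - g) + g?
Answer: 1/35073780 ≈ 2.8511e-8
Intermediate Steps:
b(g, Y) = 8*g (b(g, Y) = 8*(g*(g - g) + g) = 8*(g*0 + g) = 8*(0 + g) = 8*g)
p(t, j) = 4*j + 4*t (p(t, j) = 4*(j + t) = 4*j + 4*t)
X = 35073780 (X = (-47596 + 13741)*(8*(-35) + (4*12 + 4*(-201))) = -33855*(-280 + (48 - 804)) = -33855*(-280 - 756) = -33855*(-1036) = 35073780)
1/X = 1/35073780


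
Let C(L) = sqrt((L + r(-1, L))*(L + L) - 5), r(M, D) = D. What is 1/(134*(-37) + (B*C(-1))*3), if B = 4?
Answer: -2479/12290954 - 3*I/6145477 ≈ -0.00020169 - 4.8816e-7*I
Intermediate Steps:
C(L) = sqrt(-5 + 4*L**2) (C(L) = sqrt((L + L)*(L + L) - 5) = sqrt((2*L)*(2*L) - 5) = sqrt(4*L**2 - 5) = sqrt(-5 + 4*L**2))
1/(134*(-37) + (B*C(-1))*3) = 1/(134*(-37) + (4*sqrt(-5 + 4*(-1)**2))*3) = 1/(-4958 + (4*sqrt(-5 + 4*1))*3) = 1/(-4958 + (4*sqrt(-5 + 4))*3) = 1/(-4958 + (4*sqrt(-1))*3) = 1/(-4958 + (4*I)*3) = 1/(-4958 + 12*I) = (-4958 - 12*I)/24581908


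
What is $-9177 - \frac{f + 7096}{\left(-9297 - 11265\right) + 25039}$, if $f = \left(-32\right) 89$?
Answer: $- \frac{41089677}{4477} \approx -9178.0$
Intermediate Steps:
$f = -2848$
$-9177 - \frac{f + 7096}{\left(-9297 - 11265\right) + 25039} = -9177 - \frac{-2848 + 7096}{\left(-9297 - 11265\right) + 25039} = -9177 - \frac{4248}{\left(-9297 - 11265\right) + 25039} = -9177 - \frac{4248}{-20562 + 25039} = -9177 - \frac{4248}{4477} = - \frac{41089677}{4477}$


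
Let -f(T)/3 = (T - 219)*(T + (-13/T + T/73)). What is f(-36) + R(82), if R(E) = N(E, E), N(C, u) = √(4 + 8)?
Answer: -8071175/292 + 2*√3 ≈ -27638.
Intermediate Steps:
N(C, u) = 2*√3 (N(C, u) = √12 = 2*√3)
R(E) = 2*√3
f(T) = -3*(-219 + T)*(-13/T + 74*T/73) (f(T) = -3*(T - 219)*(T + (-13/T + T/73)) = -3*(-219 + T)*(T + (-13/T + T*(1/73))) = -3*(-219 + T)*(T + (-13/T + T/73)) = -3*(-219 + T)*(-13/T + 74*T/73))
f(-36) + R(82) = (39 - 8541/(-36) + 666*(-36) - 222/73*(-36)²) + 2*√3 = (39 - 8541*(-1/36) - 23976 - 222/73*1296) + 2*√3 = (39 + 949/4 - 23976 - 287712/73) + 2*√3 = -8071175/292 + 2*√3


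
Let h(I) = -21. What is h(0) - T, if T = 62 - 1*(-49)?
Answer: -132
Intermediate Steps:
T = 111 (T = 62 + 49 = 111)
h(0) - T = -21 - 1*111 = -21 - 111 = -132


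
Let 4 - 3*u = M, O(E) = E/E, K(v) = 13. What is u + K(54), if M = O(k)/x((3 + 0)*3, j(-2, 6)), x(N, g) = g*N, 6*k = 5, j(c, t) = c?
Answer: 775/54 ≈ 14.352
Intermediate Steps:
k = ⅚ (k = (⅙)*5 = ⅚ ≈ 0.83333)
x(N, g) = N*g
O(E) = 1
M = -1/18 (M = 1/(((3 + 0)*3)*(-2)) = 1/((3*3)*(-2)) = 1/(9*(-2)) = 1/(-18) = 1*(-1/18) = -1/18 ≈ -0.055556)
u = 73/54 (u = 4/3 - ⅓*(-1/18) = 4/3 + 1/54 = 73/54 ≈ 1.3519)
u + K(54) = 73/54 + 13 = 775/54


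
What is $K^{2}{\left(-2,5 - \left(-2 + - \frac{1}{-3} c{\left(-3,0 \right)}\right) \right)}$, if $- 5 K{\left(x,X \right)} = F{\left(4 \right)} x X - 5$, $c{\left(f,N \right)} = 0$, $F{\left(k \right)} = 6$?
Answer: $\frac{7921}{25} \approx 316.84$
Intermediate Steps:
$K{\left(x,X \right)} = 1 - \frac{6 X x}{5}$ ($K{\left(x,X \right)} = - \frac{6 x X - 5}{5} = - \frac{6 X x - 5}{5} = - \frac{-5 + 6 X x}{5} = 1 - \frac{6 X x}{5}$)
$K^{2}{\left(-2,5 - \left(-2 + - \frac{1}{-3} c{\left(-3,0 \right)}\right) \right)} = \left(1 - \frac{6}{5} \left(5 - \left(-2 + - \frac{1}{-3} \cdot 0\right)\right) \left(-2\right)\right)^{2} = \left(1 - \frac{6}{5} \left(5 - \left(-2 + \left(-1\right) \left(- \frac{1}{3}\right) 0\right)\right) \left(-2\right)\right)^{2} = \left(1 - \frac{6}{5} \left(5 - \left(-2 + \frac{1}{3} \cdot 0\right)\right) \left(-2\right)\right)^{2} = \left(1 - \frac{6}{5} \left(5 - \left(-2 + 0\right)\right) \left(-2\right)\right)^{2} = \left(1 - \frac{6}{5} \left(5 - -2\right) \left(-2\right)\right)^{2} = \left(1 - \frac{6}{5} \left(5 + 2\right) \left(-2\right)\right)^{2} = \left(1 - \frac{42}{5} \left(-2\right)\right)^{2} = \left(1 + \frac{84}{5}\right)^{2} = \left(\frac{89}{5}\right)^{2} = \frac{7921}{25}$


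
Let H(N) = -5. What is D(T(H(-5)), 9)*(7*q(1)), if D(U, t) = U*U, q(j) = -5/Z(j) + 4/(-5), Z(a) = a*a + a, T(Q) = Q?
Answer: -1155/2 ≈ -577.50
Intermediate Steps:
Z(a) = a + a**2 (Z(a) = a**2 + a = a + a**2)
q(j) = -4/5 - 5/(j*(1 + j)) (q(j) = -5*1/(j*(1 + j)) + 4/(-5) = -5/(j*(1 + j)) + 4*(-1/5) = -5/(j*(1 + j)) - 4/5 = -4/5 - 5/(j*(1 + j)))
D(U, t) = U**2
D(T(H(-5)), 9)*(7*q(1)) = (-5)**2*(7*((1/5)*(-25 - 4*1*(1 + 1))/(1*(1 + 1)))) = 25*(7*((1/5)*1*(-25 - 4*1*2)/2)) = 25*(7*((1/5)*1*(1/2)*(-25 - 8))) = 25*(7*((1/5)*1*(1/2)*(-33))) = 25*(7*(-33/10)) = 25*(-231/10) = -1155/2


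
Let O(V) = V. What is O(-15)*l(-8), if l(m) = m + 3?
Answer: 75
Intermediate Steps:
l(m) = 3 + m
O(-15)*l(-8) = -15*(3 - 8) = -15*(-5) = 75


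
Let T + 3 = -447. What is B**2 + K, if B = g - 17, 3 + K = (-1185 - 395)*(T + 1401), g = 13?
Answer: -1502567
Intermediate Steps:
T = -450 (T = -3 - 447 = -450)
K = -1502583 (K = -3 + (-1185 - 395)*(-450 + 1401) = -3 - 1580*951 = -3 - 1502580 = -1502583)
B = -4 (B = 13 - 17 = -4)
B**2 + K = (-4)**2 - 1502583 = 16 - 1502583 = -1502567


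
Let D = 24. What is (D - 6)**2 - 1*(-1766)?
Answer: 2090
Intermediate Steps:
(D - 6)**2 - 1*(-1766) = (24 - 6)**2 - 1*(-1766) = 18**2 + 1766 = 324 + 1766 = 2090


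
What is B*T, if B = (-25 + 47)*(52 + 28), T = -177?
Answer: -311520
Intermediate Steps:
B = 1760 (B = 22*80 = 1760)
B*T = 1760*(-177) = -311520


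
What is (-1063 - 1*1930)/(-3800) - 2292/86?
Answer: -4226101/163400 ≈ -25.864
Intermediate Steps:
(-1063 - 1*1930)/(-3800) - 2292/86 = (-1063 - 1930)*(-1/3800) - 2292*1/86 = -2993*(-1/3800) - 1146/43 = 2993/3800 - 1146/43 = -4226101/163400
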